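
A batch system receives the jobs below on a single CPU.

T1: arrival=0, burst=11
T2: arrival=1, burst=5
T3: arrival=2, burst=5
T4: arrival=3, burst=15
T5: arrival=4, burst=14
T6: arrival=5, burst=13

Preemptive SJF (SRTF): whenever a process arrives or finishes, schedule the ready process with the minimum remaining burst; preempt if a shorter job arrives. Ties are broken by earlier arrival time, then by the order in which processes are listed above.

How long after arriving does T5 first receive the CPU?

30

Timeline: | T1 0-1 | T2 1-6 | T3 6-11 | T1 11-21 | T6 21-34 | T5 34-48 | T4 48-63 |
Completion: T1=21  T2=6  T3=11  T4=63  T5=48  T6=34
Response(T5) = first start − arrival = 34 − 4 = 30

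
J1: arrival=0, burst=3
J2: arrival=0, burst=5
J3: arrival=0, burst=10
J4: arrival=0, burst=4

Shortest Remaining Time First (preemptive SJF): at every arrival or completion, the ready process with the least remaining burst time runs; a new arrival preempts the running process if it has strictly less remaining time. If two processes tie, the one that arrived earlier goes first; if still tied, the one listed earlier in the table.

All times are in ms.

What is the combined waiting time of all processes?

22

Timeline: | J1 0-3 | J4 3-7 | J2 7-12 | J3 12-22 |
Completion: J1=3  J2=12  J3=22  J4=7
Waiting = turnaround − burst: J1=0, J2=7, J3=12, J4=3
Total waiting = 0 + 7 + 12 + 3 = 22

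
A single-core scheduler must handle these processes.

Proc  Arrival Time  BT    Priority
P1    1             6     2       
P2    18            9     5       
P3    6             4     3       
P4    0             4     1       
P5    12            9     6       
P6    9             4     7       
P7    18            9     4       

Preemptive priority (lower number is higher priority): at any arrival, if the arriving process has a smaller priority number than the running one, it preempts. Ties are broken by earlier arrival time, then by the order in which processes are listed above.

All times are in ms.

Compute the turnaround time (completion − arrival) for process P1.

9

Gantt: | P4 0-4 | P1 4-10 | P3 10-14 | P5 14-18 | P7 18-27 | P2 27-36 | P5 36-41 | P6 41-45 |
Completion: P1=10  P2=36  P3=14  P4=4  P5=41  P6=45  P7=27
Turnaround (C−A): P1=9  P2=18  P3=8  P4=4  P5=29  P6=36  P7=9
Turnaround(P1) = completion − arrival = 10 − 1 = 9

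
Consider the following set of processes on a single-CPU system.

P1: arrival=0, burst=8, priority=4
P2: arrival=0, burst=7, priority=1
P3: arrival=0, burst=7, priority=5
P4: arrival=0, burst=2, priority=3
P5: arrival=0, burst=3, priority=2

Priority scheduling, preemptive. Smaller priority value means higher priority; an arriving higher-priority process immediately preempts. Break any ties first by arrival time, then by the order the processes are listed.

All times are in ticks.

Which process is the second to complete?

Timeline: | P2 0-7 | P5 7-10 | P4 10-12 | P1 12-20 | P3 20-27 |
Completion: P1=20  P2=7  P3=27  P4=12  P5=10
Turnaround (C−A): P1=20  P2=7  P3=27  P4=12  P5=10
Finish order: P2 → P5 → P4 → P1 → P3

P5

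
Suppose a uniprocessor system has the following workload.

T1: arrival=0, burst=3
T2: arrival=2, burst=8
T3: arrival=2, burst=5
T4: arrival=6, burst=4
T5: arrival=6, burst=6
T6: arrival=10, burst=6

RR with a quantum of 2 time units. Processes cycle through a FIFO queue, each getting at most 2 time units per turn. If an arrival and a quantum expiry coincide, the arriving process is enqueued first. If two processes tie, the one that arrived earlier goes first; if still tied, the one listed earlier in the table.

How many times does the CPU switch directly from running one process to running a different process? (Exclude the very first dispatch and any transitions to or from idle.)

16

Schedule: | T1 0-2 | T2 2-4 | T3 4-6 | T1 6-7 | T2 7-9 | T4 9-11 | T5 11-13 | T3 13-15 | T2 15-17 | T6 17-19 | T4 19-21 | T5 21-23 | T3 23-24 | T2 24-26 | T6 26-28 | T5 28-30 | T6 30-32 |
Completion: T1=7  T2=26  T3=24  T4=21  T5=30  T6=32
Turnaround (C−A): T1=7  T2=24  T3=22  T4=15  T5=24  T6=22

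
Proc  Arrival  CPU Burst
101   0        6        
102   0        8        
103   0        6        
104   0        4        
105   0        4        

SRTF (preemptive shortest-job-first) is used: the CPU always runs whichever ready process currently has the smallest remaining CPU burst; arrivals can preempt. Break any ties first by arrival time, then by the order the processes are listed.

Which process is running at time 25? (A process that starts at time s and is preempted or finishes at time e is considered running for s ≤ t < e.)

Timeline: | 104 0-4 | 105 4-8 | 101 8-14 | 103 14-20 | 102 20-28 |
Completion: 101=14  102=28  103=20  104=4  105=8
Turnaround (C−A): 101=14  102=28  103=20  104=4  105=8

102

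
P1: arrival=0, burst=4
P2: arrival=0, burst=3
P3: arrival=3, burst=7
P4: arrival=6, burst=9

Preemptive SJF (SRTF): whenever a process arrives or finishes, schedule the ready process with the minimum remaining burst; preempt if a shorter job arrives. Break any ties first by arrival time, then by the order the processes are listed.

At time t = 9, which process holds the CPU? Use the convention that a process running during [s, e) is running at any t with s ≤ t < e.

P3

Gantt: | P2 0-3 | P1 3-7 | P3 7-14 | P4 14-23 |
Completion: P1=7  P2=3  P3=14  P4=23
Turnaround (C−A): P1=7  P2=3  P3=11  P4=17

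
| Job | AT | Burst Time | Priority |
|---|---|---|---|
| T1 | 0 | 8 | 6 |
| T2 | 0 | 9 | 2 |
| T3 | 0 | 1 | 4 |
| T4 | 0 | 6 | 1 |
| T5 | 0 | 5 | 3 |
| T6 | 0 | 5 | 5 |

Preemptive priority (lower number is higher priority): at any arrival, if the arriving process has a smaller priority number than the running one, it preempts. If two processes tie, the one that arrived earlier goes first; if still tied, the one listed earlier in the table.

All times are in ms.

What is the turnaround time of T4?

6

Schedule: | T4 0-6 | T2 6-15 | T5 15-20 | T3 20-21 | T6 21-26 | T1 26-34 |
Completion: T1=34  T2=15  T3=21  T4=6  T5=20  T6=26
Turnaround(T4) = completion − arrival = 6 − 0 = 6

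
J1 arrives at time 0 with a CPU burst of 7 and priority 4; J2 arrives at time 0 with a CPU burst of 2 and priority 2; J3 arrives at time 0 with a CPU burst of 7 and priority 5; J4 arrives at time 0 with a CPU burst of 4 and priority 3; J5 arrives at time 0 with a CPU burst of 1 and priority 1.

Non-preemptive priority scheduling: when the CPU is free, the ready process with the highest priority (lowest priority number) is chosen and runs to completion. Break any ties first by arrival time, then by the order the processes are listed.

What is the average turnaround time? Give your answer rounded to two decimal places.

Timeline: | J5 0-1 | J2 1-3 | J4 3-7 | J1 7-14 | J3 14-21 |
Completion: J1=14  J2=3  J3=21  J4=7  J5=1
Turnaround (C−A): J1=14  J2=3  J3=21  J4=7  J5=1
Turnaround times: J1=14, J2=3, J3=21, J4=7, J5=1
Average turnaround = (14+3+21+7+1) / 5 = 46/5 = 9.20

9.20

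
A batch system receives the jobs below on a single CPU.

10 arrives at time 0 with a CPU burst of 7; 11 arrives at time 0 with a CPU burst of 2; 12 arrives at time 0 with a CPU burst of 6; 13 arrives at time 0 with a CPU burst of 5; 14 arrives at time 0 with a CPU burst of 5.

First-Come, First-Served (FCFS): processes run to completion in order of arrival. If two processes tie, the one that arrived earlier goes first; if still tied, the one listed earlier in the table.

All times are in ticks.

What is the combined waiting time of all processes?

Timeline: | 10 0-7 | 11 7-9 | 12 9-15 | 13 15-20 | 14 20-25 |
Completion: 10=7  11=9  12=15  13=20  14=25
Turnaround (C−A): 10=7  11=9  12=15  13=20  14=25
Waiting = turnaround − burst: 10=0, 11=7, 12=9, 13=15, 14=20
Total waiting = 0 + 7 + 9 + 15 + 20 = 51

51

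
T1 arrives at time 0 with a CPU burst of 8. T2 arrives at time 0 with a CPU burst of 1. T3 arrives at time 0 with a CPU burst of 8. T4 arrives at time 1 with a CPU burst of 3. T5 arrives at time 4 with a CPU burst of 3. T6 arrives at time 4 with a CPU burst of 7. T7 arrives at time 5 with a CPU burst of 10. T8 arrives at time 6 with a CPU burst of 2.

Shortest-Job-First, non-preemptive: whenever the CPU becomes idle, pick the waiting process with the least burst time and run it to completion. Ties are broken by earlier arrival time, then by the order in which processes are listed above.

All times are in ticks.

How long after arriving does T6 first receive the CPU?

5

Timeline: | T2 0-1 | T4 1-4 | T5 4-7 | T8 7-9 | T6 9-16 | T1 16-24 | T3 24-32 | T7 32-42 |
Completion: T1=24  T2=1  T3=32  T4=4  T5=7  T6=16  T7=42  T8=9
Response(T6) = first start − arrival = 9 − 4 = 5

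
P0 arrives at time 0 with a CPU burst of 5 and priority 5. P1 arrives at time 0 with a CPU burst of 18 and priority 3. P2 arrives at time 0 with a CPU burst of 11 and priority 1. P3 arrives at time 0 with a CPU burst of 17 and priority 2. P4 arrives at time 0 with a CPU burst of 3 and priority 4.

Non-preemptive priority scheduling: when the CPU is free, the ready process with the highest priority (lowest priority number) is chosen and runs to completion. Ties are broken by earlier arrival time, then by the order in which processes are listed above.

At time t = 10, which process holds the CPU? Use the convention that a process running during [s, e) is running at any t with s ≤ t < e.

P2

Timeline: | P2 0-11 | P3 11-28 | P1 28-46 | P4 46-49 | P0 49-54 |
Completion: P0=54  P1=46  P2=11  P3=28  P4=49
Turnaround (C−A): P0=54  P1=46  P2=11  P3=28  P4=49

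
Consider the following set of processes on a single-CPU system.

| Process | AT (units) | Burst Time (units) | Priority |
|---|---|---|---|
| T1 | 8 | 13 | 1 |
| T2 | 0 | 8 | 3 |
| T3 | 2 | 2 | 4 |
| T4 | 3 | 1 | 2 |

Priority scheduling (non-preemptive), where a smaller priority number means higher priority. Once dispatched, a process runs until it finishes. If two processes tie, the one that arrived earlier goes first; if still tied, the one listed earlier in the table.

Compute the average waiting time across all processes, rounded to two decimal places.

Gantt: | T2 0-8 | T1 8-21 | T4 21-22 | T3 22-24 |
Completion: T1=21  T2=8  T3=24  T4=22
Turnaround (C−A): T1=13  T2=8  T3=22  T4=19
Waiting times: T1=0, T2=0, T3=20, T4=18
Average waiting = (0+0+20+18) / 4 = 38/4 = 9.50

9.50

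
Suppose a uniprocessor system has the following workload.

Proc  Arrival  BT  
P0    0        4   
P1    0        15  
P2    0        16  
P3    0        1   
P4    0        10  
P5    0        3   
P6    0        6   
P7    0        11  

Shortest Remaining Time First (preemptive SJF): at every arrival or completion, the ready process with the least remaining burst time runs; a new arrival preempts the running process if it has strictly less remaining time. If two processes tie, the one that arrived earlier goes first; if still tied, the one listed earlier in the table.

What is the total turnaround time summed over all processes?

202

Timeline: | P3 0-1 | P5 1-4 | P0 4-8 | P6 8-14 | P4 14-24 | P7 24-35 | P1 35-50 | P2 50-66 |
Completion: P0=8  P1=50  P2=66  P3=1  P4=24  P5=4  P6=14  P7=35
Turnaround = completion − arrival: P0=8, P1=50, P2=66, P3=1, P4=24, P5=4, P6=14, P7=35
Total turnaround = 8 + 50 + 66 + 1 + 24 + 4 + 14 + 35 = 202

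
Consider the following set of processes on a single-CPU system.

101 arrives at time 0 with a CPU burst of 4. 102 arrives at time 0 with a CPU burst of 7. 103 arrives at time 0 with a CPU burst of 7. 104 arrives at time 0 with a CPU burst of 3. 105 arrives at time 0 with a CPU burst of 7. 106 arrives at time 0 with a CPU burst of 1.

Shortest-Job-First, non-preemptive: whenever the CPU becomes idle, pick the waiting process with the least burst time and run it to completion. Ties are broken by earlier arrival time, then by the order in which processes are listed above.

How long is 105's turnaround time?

29

Gantt: | 106 0-1 | 104 1-4 | 101 4-8 | 102 8-15 | 103 15-22 | 105 22-29 |
Completion: 101=8  102=15  103=22  104=4  105=29  106=1
Turnaround(105) = completion − arrival = 29 − 0 = 29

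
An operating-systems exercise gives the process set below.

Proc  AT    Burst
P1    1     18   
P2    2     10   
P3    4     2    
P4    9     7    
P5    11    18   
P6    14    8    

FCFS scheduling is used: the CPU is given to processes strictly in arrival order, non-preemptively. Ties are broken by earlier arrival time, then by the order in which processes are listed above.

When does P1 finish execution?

Schedule: | idle 0-1 | P1 1-19 | P2 19-29 | P3 29-31 | P4 31-38 | P5 38-56 | P6 56-64 |
Completion: P1=19  P2=29  P3=31  P4=38  P5=56  P6=64
Turnaround (C−A): P1=18  P2=27  P3=27  P4=29  P5=45  P6=50

19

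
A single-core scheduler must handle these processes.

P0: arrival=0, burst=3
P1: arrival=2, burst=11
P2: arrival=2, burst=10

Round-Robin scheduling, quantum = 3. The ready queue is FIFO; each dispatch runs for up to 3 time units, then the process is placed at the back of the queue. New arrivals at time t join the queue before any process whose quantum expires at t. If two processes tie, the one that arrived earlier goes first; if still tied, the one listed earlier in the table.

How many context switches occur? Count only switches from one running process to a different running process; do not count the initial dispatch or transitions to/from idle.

Gantt: | P0 0-3 | P1 3-6 | P2 6-9 | P1 9-12 | P2 12-15 | P1 15-18 | P2 18-21 | P1 21-23 | P2 23-24 |
Completion: P0=3  P1=23  P2=24
Turnaround (C−A): P0=3  P1=21  P2=22

8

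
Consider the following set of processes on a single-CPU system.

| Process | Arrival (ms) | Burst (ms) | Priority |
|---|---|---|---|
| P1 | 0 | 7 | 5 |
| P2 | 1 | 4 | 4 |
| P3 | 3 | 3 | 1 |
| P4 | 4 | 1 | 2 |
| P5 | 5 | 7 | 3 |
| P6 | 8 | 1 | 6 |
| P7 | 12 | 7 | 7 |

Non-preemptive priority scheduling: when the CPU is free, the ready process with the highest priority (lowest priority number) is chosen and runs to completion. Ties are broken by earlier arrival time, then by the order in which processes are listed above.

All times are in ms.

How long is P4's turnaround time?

Timeline: | P1 0-7 | P3 7-10 | P4 10-11 | P5 11-18 | P2 18-22 | P6 22-23 | P7 23-30 |
Completion: P1=7  P2=22  P3=10  P4=11  P5=18  P6=23  P7=30
Turnaround (C−A): P1=7  P2=21  P3=7  P4=7  P5=13  P6=15  P7=18
Turnaround(P4) = completion − arrival = 11 − 4 = 7

7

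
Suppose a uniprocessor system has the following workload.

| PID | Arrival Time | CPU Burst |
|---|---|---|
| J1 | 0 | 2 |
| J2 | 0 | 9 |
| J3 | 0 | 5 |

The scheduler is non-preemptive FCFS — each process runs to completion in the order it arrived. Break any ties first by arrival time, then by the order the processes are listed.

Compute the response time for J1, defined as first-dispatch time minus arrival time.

0

Gantt: | J1 0-2 | J2 2-11 | J3 11-16 |
Completion: J1=2  J2=11  J3=16
Turnaround (C−A): J1=2  J2=11  J3=16
Response(J1) = first start − arrival = 0 − 0 = 0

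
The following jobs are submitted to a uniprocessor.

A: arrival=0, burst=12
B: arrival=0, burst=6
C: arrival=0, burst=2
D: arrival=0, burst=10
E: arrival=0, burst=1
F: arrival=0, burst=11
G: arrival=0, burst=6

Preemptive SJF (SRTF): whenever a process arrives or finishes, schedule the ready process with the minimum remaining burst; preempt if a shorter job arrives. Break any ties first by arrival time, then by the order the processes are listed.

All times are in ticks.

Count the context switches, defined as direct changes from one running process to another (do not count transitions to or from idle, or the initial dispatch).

Timeline: | E 0-1 | C 1-3 | B 3-9 | G 9-15 | D 15-25 | F 25-36 | A 36-48 |
Completion: A=48  B=9  C=3  D=25  E=1  F=36  G=15
Turnaround (C−A): A=48  B=9  C=3  D=25  E=1  F=36  G=15

6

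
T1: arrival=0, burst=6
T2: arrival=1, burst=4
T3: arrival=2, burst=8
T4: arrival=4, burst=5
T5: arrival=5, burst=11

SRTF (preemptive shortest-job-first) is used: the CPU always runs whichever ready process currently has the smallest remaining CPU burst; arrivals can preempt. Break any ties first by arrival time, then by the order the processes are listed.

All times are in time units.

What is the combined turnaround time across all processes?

Gantt: | T1 0-1 | T2 1-5 | T1 5-10 | T4 10-15 | T3 15-23 | T5 23-34 |
Completion: T1=10  T2=5  T3=23  T4=15  T5=34
Turnaround (C−A): T1=10  T2=4  T3=21  T4=11  T5=29
Turnaround = completion − arrival: T1=10, T2=4, T3=21, T4=11, T5=29
Total turnaround = 10 + 4 + 21 + 11 + 29 = 75

75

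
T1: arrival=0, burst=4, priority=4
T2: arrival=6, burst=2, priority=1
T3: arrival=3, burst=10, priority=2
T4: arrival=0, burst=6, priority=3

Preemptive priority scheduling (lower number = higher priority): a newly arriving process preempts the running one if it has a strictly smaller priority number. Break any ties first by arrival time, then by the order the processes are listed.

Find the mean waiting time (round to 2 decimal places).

Timeline: | T4 0-3 | T3 3-6 | T2 6-8 | T3 8-15 | T4 15-18 | T1 18-22 |
Completion: T1=22  T2=8  T3=15  T4=18
Turnaround (C−A): T1=22  T2=2  T3=12  T4=18
Waiting times: T1=18, T2=0, T3=2, T4=12
Average waiting = (18+0+2+12) / 4 = 32/4 = 8.00

8.00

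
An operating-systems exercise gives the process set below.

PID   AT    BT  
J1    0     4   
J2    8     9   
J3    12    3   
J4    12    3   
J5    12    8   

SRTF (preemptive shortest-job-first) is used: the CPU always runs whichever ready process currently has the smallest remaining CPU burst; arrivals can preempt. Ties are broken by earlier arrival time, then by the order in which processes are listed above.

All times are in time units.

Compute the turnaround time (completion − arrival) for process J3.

Schedule: | J1 0-4 | idle 4-8 | J2 8-12 | J3 12-15 | J4 15-18 | J2 18-23 | J5 23-31 |
Completion: J1=4  J2=23  J3=15  J4=18  J5=31
Turnaround (C−A): J1=4  J2=15  J3=3  J4=6  J5=19
Turnaround(J3) = completion − arrival = 15 − 12 = 3

3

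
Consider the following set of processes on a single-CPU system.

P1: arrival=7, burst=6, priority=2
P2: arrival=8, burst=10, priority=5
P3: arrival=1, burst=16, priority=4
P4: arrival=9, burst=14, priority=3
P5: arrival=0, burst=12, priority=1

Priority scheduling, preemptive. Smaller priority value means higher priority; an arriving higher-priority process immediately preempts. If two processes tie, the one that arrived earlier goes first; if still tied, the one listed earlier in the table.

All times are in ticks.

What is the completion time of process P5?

Schedule: | P5 0-12 | P1 12-18 | P4 18-32 | P3 32-48 | P2 48-58 |
Completion: P1=18  P2=58  P3=48  P4=32  P5=12
Turnaround (C−A): P1=11  P2=50  P3=47  P4=23  P5=12

12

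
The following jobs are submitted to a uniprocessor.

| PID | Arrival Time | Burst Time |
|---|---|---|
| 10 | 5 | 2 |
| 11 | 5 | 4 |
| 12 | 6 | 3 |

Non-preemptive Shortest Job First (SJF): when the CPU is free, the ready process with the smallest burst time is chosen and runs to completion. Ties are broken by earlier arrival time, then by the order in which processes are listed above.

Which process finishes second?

Timeline: | idle 0-5 | 10 5-7 | 12 7-10 | 11 10-14 |
Completion: 10=7  11=14  12=10
Turnaround (C−A): 10=2  11=9  12=4
Finish order: 10 → 12 → 11

12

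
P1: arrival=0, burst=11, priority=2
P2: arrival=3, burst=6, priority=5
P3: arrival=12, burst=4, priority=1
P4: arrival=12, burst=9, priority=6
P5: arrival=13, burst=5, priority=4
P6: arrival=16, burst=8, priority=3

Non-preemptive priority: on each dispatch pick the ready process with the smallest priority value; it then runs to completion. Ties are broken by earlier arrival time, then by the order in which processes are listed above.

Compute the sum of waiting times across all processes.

Schedule: | P1 0-11 | P2 11-17 | P3 17-21 | P6 21-29 | P5 29-34 | P4 34-43 |
Completion: P1=11  P2=17  P3=21  P4=43  P5=34  P6=29
Waiting = turnaround − burst: P1=0, P2=8, P3=5, P4=22, P5=16, P6=5
Total waiting = 0 + 8 + 5 + 22 + 16 + 5 = 56

56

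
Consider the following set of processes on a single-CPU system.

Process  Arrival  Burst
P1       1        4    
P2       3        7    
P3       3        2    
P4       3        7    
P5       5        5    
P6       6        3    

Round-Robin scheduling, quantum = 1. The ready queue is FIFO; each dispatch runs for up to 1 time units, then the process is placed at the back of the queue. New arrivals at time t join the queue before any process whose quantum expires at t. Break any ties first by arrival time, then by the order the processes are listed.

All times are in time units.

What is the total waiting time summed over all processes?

Schedule: | idle 0-1 | P1 1-3 | P2 3-4 | P3 4-5 | P4 5-6 | P1 6-7 | P2 7-8 | P5 8-9 | P3 9-10 | P6 10-11 | P4 11-12 | P1 12-13 | P2 13-14 | P5 14-15 | P6 15-16 | P4 16-17 | P2 17-18 | P5 18-19 | P6 19-20 | P4 20-21 | P2 21-22 | P5 22-23 | P4 23-24 | P2 24-25 | P5 25-26 | P4 26-27 | P2 27-28 | P4 28-29 |
Completion: P1=13  P2=28  P3=10  P4=29  P5=26  P6=20
Turnaround (C−A): P1=12  P2=25  P3=7  P4=26  P5=21  P6=14
Waiting = turnaround − burst: P1=8, P2=18, P3=5, P4=19, P5=16, P6=11
Total waiting = 8 + 18 + 5 + 19 + 16 + 11 = 77

77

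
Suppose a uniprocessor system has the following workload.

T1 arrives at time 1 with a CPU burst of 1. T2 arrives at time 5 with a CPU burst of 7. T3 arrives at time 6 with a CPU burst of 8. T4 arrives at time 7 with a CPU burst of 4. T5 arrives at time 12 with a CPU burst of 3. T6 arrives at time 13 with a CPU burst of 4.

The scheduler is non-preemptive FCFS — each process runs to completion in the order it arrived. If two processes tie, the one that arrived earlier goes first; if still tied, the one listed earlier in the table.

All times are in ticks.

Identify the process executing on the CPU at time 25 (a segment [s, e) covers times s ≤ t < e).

T5

Gantt: | idle 0-1 | T1 1-2 | idle 2-5 | T2 5-12 | T3 12-20 | T4 20-24 | T5 24-27 | T6 27-31 |
Completion: T1=2  T2=12  T3=20  T4=24  T5=27  T6=31
Turnaround (C−A): T1=1  T2=7  T3=14  T4=17  T5=15  T6=18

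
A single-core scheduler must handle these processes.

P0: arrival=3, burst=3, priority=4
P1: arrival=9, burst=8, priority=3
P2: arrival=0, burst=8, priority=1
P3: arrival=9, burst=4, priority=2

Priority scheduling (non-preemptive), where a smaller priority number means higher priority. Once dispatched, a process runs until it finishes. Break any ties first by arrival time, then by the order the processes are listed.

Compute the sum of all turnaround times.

Schedule: | P2 0-8 | P0 8-11 | P3 11-15 | P1 15-23 |
Completion: P0=11  P1=23  P2=8  P3=15
Turnaround (C−A): P0=8  P1=14  P2=8  P3=6
Turnaround = completion − arrival: P0=8, P1=14, P2=8, P3=6
Total turnaround = 8 + 14 + 8 + 6 = 36

36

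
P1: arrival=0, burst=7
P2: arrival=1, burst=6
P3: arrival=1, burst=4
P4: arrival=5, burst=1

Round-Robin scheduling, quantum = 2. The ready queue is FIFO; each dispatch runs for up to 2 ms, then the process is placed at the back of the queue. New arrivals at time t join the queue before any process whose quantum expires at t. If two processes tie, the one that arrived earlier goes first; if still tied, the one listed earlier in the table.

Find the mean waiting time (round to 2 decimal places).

Timeline: | P1 0-2 | P2 2-4 | P3 4-6 | P1 6-8 | P2 8-10 | P4 10-11 | P3 11-13 | P1 13-15 | P2 15-17 | P1 17-18 |
Completion: P1=18  P2=17  P3=13  P4=11
Turnaround (C−A): P1=18  P2=16  P3=12  P4=6
Waiting times: P1=11, P2=10, P3=8, P4=5
Average waiting = (11+10+8+5) / 4 = 34/4 = 8.50

8.50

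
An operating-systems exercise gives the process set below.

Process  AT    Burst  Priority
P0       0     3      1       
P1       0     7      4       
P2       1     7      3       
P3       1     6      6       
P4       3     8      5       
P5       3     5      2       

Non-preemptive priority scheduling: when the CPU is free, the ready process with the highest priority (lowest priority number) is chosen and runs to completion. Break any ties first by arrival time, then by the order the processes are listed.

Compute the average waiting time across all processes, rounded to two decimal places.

Gantt: | P0 0-3 | P5 3-8 | P2 8-15 | P1 15-22 | P4 22-30 | P3 30-36 |
Completion: P0=3  P1=22  P2=15  P3=36  P4=30  P5=8
Waiting times: P0=0, P1=15, P2=7, P3=29, P4=19, P5=0
Average waiting = (0+15+7+29+19+0) / 6 = 70/6 = 11.67

11.67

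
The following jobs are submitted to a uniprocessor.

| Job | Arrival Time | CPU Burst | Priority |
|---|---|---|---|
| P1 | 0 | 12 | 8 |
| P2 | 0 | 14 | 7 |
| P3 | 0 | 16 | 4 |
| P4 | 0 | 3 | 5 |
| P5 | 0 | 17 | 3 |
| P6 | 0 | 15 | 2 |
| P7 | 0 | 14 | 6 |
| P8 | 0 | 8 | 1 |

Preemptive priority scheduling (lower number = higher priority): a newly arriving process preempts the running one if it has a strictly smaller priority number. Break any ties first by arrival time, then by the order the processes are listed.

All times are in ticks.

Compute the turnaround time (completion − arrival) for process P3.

Gantt: | P8 0-8 | P6 8-23 | P5 23-40 | P3 40-56 | P4 56-59 | P7 59-73 | P2 73-87 | P1 87-99 |
Completion: P1=99  P2=87  P3=56  P4=59  P5=40  P6=23  P7=73  P8=8
Turnaround (C−A): P1=99  P2=87  P3=56  P4=59  P5=40  P6=23  P7=73  P8=8
Turnaround(P3) = completion − arrival = 56 − 0 = 56

56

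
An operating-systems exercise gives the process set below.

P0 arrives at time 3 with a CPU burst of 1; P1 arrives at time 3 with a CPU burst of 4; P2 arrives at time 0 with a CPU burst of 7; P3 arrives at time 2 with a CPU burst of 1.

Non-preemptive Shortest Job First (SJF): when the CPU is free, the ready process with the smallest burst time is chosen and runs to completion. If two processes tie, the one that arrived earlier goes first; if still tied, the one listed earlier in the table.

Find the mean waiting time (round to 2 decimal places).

4.00

Gantt: | P2 0-7 | P3 7-8 | P0 8-9 | P1 9-13 |
Completion: P0=9  P1=13  P2=7  P3=8
Waiting times: P0=5, P1=6, P2=0, P3=5
Average waiting = (5+6+0+5) / 4 = 16/4 = 4.00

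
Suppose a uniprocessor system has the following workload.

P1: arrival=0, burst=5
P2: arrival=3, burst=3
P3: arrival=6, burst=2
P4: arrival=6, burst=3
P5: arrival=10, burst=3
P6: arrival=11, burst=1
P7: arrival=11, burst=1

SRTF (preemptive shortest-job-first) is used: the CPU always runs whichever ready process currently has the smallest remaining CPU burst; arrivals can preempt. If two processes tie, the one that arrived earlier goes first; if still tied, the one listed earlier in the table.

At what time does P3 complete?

10

Schedule: | P1 0-5 | P2 5-8 | P3 8-10 | P4 10-11 | P6 11-12 | P7 12-13 | P4 13-15 | P5 15-18 |
Completion: P1=5  P2=8  P3=10  P4=15  P5=18  P6=12  P7=13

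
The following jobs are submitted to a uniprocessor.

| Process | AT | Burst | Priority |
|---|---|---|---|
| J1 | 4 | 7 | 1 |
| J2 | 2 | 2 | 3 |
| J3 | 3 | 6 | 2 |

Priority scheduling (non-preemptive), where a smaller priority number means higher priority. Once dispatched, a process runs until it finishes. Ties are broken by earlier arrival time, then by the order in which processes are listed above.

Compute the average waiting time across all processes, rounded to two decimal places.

Timeline: | idle 0-2 | J2 2-4 | J1 4-11 | J3 11-17 |
Completion: J1=11  J2=4  J3=17
Turnaround (C−A): J1=7  J2=2  J3=14
Waiting times: J1=0, J2=0, J3=8
Average waiting = (0+0+8) / 3 = 8/3 = 2.67

2.67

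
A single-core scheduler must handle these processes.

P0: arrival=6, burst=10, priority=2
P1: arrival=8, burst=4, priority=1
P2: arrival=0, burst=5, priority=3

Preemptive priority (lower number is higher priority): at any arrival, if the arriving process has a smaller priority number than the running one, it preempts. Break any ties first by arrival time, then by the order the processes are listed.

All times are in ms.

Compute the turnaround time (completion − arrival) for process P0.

Gantt: | P2 0-5 | idle 5-6 | P0 6-8 | P1 8-12 | P0 12-20 |
Completion: P0=20  P1=12  P2=5
Turnaround(P0) = completion − arrival = 20 − 6 = 14

14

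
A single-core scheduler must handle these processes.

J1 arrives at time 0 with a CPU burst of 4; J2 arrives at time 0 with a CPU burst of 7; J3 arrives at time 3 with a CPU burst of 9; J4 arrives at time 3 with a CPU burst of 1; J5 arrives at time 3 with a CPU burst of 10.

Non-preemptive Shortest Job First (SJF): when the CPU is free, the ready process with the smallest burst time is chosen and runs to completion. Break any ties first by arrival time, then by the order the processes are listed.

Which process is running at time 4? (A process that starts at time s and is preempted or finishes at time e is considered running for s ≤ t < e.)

J4

Timeline: | J1 0-4 | J4 4-5 | J2 5-12 | J3 12-21 | J5 21-31 |
Completion: J1=4  J2=12  J3=21  J4=5  J5=31
Turnaround (C−A): J1=4  J2=12  J3=18  J4=2  J5=28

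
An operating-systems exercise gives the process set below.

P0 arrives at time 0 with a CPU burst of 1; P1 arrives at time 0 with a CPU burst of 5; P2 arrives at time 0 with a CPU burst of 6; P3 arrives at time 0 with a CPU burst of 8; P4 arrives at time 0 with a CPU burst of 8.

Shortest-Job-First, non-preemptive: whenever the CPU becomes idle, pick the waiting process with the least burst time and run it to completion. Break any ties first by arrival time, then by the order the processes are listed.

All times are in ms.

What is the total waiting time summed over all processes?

39

Timeline: | P0 0-1 | P1 1-6 | P2 6-12 | P3 12-20 | P4 20-28 |
Completion: P0=1  P1=6  P2=12  P3=20  P4=28
Waiting = turnaround − burst: P0=0, P1=1, P2=6, P3=12, P4=20
Total waiting = 0 + 1 + 6 + 12 + 20 = 39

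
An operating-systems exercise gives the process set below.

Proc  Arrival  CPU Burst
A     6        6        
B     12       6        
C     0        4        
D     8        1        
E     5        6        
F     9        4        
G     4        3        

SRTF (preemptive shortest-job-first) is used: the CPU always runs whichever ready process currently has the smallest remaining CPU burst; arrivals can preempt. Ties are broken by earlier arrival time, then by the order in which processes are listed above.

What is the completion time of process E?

Timeline: | C 0-4 | G 4-7 | E 7-8 | D 8-9 | F 9-13 | E 13-18 | A 18-24 | B 24-30 |
Completion: A=24  B=30  C=4  D=9  E=18  F=13  G=7
Turnaround (C−A): A=18  B=18  C=4  D=1  E=13  F=4  G=3

18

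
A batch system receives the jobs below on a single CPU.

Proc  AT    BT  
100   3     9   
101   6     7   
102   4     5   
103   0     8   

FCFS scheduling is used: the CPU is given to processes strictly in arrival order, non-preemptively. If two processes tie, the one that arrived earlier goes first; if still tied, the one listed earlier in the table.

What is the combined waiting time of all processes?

Gantt: | 103 0-8 | 100 8-17 | 102 17-22 | 101 22-29 |
Completion: 100=17  101=29  102=22  103=8
Turnaround (C−A): 100=14  101=23  102=18  103=8
Waiting = turnaround − burst: 100=5, 101=16, 102=13, 103=0
Total waiting = 5 + 16 + 13 + 0 = 34

34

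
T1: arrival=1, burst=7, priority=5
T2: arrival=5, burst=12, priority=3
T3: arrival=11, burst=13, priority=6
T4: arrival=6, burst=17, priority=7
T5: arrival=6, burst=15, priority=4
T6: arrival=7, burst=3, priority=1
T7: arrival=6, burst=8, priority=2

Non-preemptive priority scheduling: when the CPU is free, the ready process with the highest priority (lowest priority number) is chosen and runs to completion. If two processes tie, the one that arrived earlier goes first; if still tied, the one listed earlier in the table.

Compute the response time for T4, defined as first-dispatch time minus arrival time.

53

Schedule: | idle 0-1 | T1 1-8 | T6 8-11 | T7 11-19 | T2 19-31 | T5 31-46 | T3 46-59 | T4 59-76 |
Completion: T1=8  T2=31  T3=59  T4=76  T5=46  T6=11  T7=19
Turnaround (C−A): T1=7  T2=26  T3=48  T4=70  T5=40  T6=4  T7=13
Response(T4) = first start − arrival = 59 − 6 = 53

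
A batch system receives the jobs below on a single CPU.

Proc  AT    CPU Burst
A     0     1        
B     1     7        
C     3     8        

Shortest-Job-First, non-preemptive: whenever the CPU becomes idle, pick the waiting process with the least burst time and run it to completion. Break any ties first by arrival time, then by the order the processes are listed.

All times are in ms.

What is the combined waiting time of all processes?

Schedule: | A 0-1 | B 1-8 | C 8-16 |
Completion: A=1  B=8  C=16
Turnaround (C−A): A=1  B=7  C=13
Waiting = turnaround − burst: A=0, B=0, C=5
Total waiting = 0 + 0 + 5 = 5

5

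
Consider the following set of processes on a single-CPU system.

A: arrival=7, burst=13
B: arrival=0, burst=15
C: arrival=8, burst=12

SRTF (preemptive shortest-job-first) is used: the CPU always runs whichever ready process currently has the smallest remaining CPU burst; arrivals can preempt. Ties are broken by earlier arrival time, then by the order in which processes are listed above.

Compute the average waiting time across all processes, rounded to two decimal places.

Gantt: | B 0-15 | C 15-27 | A 27-40 |
Completion: A=40  B=15  C=27
Waiting times: A=20, B=0, C=7
Average waiting = (20+0+7) / 3 = 27/3 = 9.00

9.00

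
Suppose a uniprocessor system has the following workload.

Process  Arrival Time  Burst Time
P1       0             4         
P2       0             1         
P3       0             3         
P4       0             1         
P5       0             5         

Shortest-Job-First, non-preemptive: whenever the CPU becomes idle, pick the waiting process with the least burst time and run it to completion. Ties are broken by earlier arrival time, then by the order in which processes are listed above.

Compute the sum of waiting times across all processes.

17

Gantt: | P2 0-1 | P4 1-2 | P3 2-5 | P1 5-9 | P5 9-14 |
Completion: P1=9  P2=1  P3=5  P4=2  P5=14
Turnaround (C−A): P1=9  P2=1  P3=5  P4=2  P5=14
Waiting = turnaround − burst: P1=5, P2=0, P3=2, P4=1, P5=9
Total waiting = 5 + 0 + 2 + 1 + 9 = 17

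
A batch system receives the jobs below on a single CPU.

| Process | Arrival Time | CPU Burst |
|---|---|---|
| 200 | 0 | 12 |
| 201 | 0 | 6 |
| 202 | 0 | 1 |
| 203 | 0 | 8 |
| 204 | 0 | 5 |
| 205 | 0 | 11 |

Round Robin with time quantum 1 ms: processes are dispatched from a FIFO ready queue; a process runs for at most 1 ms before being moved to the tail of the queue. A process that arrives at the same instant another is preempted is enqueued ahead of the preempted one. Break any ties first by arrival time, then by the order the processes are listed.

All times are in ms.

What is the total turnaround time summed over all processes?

176

Timeline: | 200 0-1 | 201 1-2 | 202 2-3 | 203 3-4 | 204 4-5 | 205 5-6 | 200 6-7 | 201 7-8 | 203 8-9 | 204 9-10 | 205 10-11 | 200 11-12 | 201 12-13 | 203 13-14 | 204 14-15 | 205 15-16 | 200 16-17 | 201 17-18 | 203 18-19 | 204 19-20 | 205 20-21 | 200 21-22 | 201 22-23 | 203 23-24 | 204 24-25 | 205 25-26 | 200 26-27 | 201 27-28 | 203 28-29 | 205 29-30 | 200 30-31 | 203 31-32 | 205 32-33 | 200 33-34 | 203 34-35 | 205 35-36 | 200 36-37 | 205 37-38 | 200 38-39 | 205 39-40 | 200 40-41 | 205 41-42 | 200 42-43 |
Completion: 200=43  201=28  202=3  203=35  204=25  205=42
Turnaround (C−A): 200=43  201=28  202=3  203=35  204=25  205=42
Turnaround = completion − arrival: 200=43, 201=28, 202=3, 203=35, 204=25, 205=42
Total turnaround = 43 + 28 + 3 + 35 + 25 + 42 = 176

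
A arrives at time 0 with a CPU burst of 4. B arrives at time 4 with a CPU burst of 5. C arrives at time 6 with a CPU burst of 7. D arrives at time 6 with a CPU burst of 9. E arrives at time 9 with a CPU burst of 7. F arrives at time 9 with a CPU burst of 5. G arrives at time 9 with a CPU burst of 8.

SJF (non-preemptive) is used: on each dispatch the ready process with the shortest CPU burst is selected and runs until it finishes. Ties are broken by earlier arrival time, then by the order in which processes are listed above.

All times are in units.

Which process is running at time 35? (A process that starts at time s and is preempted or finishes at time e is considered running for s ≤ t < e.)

Timeline: | A 0-4 | B 4-9 | F 9-14 | C 14-21 | E 21-28 | G 28-36 | D 36-45 |
Completion: A=4  B=9  C=21  D=45  E=28  F=14  G=36
Turnaround (C−A): A=4  B=5  C=15  D=39  E=19  F=5  G=27

G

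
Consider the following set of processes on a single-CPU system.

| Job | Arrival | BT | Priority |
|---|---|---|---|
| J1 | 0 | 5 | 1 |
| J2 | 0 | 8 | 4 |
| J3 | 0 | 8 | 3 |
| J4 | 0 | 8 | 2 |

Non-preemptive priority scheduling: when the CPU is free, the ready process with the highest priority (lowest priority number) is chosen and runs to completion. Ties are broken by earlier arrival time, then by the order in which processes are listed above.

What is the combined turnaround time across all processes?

Timeline: | J1 0-5 | J4 5-13 | J3 13-21 | J2 21-29 |
Completion: J1=5  J2=29  J3=21  J4=13
Turnaround (C−A): J1=5  J2=29  J3=21  J4=13
Turnaround = completion − arrival: J1=5, J2=29, J3=21, J4=13
Total turnaround = 5 + 29 + 21 + 13 = 68

68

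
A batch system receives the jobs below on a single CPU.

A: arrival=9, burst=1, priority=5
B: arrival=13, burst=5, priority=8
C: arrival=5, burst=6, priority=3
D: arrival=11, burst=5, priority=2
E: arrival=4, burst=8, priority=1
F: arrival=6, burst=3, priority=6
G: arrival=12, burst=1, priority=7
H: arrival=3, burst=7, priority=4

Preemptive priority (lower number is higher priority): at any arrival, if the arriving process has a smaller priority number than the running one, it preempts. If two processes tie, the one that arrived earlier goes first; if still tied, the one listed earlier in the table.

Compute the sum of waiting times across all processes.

Timeline: | idle 0-3 | H 3-4 | E 4-12 | D 12-17 | C 17-23 | H 23-29 | A 29-30 | F 30-33 | G 33-34 | B 34-39 |
Completion: A=30  B=39  C=23  D=17  E=12  F=33  G=34  H=29
Waiting = turnaround − burst: A=20, B=21, C=12, D=1, E=0, F=24, G=21, H=19
Total waiting = 20 + 21 + 12 + 1 + 0 + 24 + 21 + 19 = 118

118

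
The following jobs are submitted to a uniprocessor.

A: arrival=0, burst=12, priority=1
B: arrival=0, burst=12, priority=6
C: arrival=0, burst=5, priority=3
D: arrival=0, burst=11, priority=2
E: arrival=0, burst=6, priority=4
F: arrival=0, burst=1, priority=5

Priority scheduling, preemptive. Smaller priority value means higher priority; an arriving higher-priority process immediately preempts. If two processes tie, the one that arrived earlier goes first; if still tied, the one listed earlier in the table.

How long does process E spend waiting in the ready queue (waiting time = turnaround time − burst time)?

28

Schedule: | A 0-12 | D 12-23 | C 23-28 | E 28-34 | F 34-35 | B 35-47 |
Completion: A=12  B=47  C=28  D=23  E=34  F=35
Waiting(E) = turnaround − burst = 34 − 6 = 28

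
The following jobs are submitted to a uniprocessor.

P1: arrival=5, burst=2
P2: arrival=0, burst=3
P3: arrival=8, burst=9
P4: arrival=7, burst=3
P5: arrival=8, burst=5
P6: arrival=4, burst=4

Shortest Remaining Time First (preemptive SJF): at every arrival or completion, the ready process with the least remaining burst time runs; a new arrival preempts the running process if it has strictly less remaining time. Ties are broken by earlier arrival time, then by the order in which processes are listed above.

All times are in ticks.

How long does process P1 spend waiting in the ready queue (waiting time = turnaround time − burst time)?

Schedule: | P2 0-3 | idle 3-4 | P6 4-5 | P1 5-7 | P6 7-10 | P4 10-13 | P5 13-18 | P3 18-27 |
Completion: P1=7  P2=3  P3=27  P4=13  P5=18  P6=10
Turnaround (C−A): P1=2  P2=3  P3=19  P4=6  P5=10  P6=6
Waiting(P1) = turnaround − burst = 2 − 2 = 0

0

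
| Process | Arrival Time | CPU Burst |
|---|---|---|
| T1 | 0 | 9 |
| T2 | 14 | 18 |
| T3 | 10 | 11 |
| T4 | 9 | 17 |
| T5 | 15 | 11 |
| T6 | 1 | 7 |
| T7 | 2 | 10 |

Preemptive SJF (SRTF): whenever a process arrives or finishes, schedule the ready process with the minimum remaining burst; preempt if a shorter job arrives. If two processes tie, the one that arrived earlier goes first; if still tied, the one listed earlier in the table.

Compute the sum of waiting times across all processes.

149

Schedule: | T1 0-1 | T6 1-8 | T1 8-16 | T7 16-26 | T3 26-37 | T5 37-48 | T4 48-65 | T2 65-83 |
Completion: T1=16  T2=83  T3=37  T4=65  T5=48  T6=8  T7=26
Turnaround (C−A): T1=16  T2=69  T3=27  T4=56  T5=33  T6=7  T7=24
Waiting = turnaround − burst: T1=7, T2=51, T3=16, T4=39, T5=22, T6=0, T7=14
Total waiting = 7 + 51 + 16 + 39 + 22 + 0 + 14 = 149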